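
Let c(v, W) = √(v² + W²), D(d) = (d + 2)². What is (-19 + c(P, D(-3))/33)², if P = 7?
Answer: 393179/1089 - 190*√2/33 ≈ 352.90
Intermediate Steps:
D(d) = (2 + d)²
c(v, W) = √(W² + v²)
(-19 + c(P, D(-3))/33)² = (-19 + √(((2 - 3)²)² + 7²)/33)² = (-19 + √(((-1)²)² + 49)*(1/33))² = (-19 + √(1² + 49)*(1/33))² = (-19 + √(1 + 49)*(1/33))² = (-19 + √50*(1/33))² = (-19 + (5*√2)*(1/33))² = (-19 + 5*√2/33)²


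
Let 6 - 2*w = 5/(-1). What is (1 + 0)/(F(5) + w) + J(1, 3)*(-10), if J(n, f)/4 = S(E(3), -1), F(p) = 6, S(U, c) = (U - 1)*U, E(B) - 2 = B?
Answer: -18398/23 ≈ -799.91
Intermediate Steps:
E(B) = 2 + B
S(U, c) = U*(-1 + U) (S(U, c) = (-1 + U)*U = U*(-1 + U))
w = 11/2 (w = 3 - 5/(2*(-1)) = 3 - 5*(-1)/2 = 3 - ½*(-5) = 3 + 5/2 = 11/2 ≈ 5.5000)
J(n, f) = 80 (J(n, f) = 4*((2 + 3)*(-1 + (2 + 3))) = 4*(5*(-1 + 5)) = 4*(5*4) = 4*20 = 80)
(1 + 0)/(F(5) + w) + J(1, 3)*(-10) = (1 + 0)/(6 + 11/2) + 80*(-10) = 1/(23/2) - 800 = 1*(2/23) - 800 = 2/23 - 800 = -18398/23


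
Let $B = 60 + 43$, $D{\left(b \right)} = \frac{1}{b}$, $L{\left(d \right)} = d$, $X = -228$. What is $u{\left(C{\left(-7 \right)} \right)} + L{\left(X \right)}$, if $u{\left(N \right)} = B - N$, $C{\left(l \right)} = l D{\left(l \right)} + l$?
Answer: $-119$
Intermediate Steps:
$B = 103$
$C{\left(l \right)} = 1 + l$ ($C{\left(l \right)} = \frac{l}{l} + l = 1 + l$)
$u{\left(N \right)} = 103 - N$
$u{\left(C{\left(-7 \right)} \right)} + L{\left(X \right)} = \left(103 - \left(1 - 7\right)\right) - 228 = \left(103 - -6\right) - 228 = \left(103 + 6\right) - 228 = 109 - 228 = -119$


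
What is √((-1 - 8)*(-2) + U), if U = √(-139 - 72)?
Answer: √(18 + I*√211) ≈ 4.5349 + 1.6016*I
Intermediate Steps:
U = I*√211 (U = √(-211) = I*√211 ≈ 14.526*I)
√((-1 - 8)*(-2) + U) = √((-1 - 8)*(-2) + I*√211) = √(-9*(-2) + I*√211) = √(18 + I*√211)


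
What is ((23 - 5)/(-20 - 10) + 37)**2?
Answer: 33124/25 ≈ 1325.0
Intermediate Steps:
((23 - 5)/(-20 - 10) + 37)**2 = (18/(-30) + 37)**2 = (18*(-1/30) + 37)**2 = (-3/5 + 37)**2 = (182/5)**2 = 33124/25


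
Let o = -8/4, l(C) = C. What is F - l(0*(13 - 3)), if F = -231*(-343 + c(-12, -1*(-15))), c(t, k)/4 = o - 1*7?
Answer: 87549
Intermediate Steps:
o = -2 (o = -8*¼ = -2)
c(t, k) = -36 (c(t, k) = 4*(-2 - 1*7) = 4*(-2 - 7) = 4*(-9) = -36)
F = 87549 (F = -231*(-343 - 36) = -231*(-379) = 87549)
F - l(0*(13 - 3)) = 87549 - 0*(13 - 3) = 87549 - 0*10 = 87549 - 1*0 = 87549 + 0 = 87549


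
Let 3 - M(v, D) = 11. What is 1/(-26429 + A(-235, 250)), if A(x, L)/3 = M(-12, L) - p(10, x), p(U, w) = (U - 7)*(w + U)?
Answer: -1/24428 ≈ -4.0937e-5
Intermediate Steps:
M(v, D) = -8 (M(v, D) = 3 - 1*11 = 3 - 11 = -8)
p(U, w) = (-7 + U)*(U + w)
A(x, L) = -114 - 9*x (A(x, L) = 3*(-8 - (10² - 7*10 - 7*x + 10*x)) = 3*(-8 - (100 - 70 - 7*x + 10*x)) = 3*(-8 - (30 + 3*x)) = 3*(-8 + (-30 - 3*x)) = 3*(-38 - 3*x) = -114 - 9*x)
1/(-26429 + A(-235, 250)) = 1/(-26429 + (-114 - 9*(-235))) = 1/(-26429 + (-114 + 2115)) = 1/(-26429 + 2001) = 1/(-24428) = -1/24428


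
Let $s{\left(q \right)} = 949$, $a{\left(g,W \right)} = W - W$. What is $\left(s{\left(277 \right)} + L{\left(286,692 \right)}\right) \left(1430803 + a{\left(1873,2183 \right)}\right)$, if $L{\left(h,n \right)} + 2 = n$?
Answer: $2345086117$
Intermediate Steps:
$a{\left(g,W \right)} = 0$
$L{\left(h,n \right)} = -2 + n$
$\left(s{\left(277 \right)} + L{\left(286,692 \right)}\right) \left(1430803 + a{\left(1873,2183 \right)}\right) = \left(949 + \left(-2 + 692\right)\right) \left(1430803 + 0\right) = \left(949 + 690\right) 1430803 = 1639 \cdot 1430803 = 2345086117$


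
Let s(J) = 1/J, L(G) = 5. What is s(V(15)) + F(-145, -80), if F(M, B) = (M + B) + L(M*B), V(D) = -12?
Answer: -2641/12 ≈ -220.08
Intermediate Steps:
F(M, B) = 5 + B + M (F(M, B) = (M + B) + 5 = (B + M) + 5 = 5 + B + M)
s(V(15)) + F(-145, -80) = 1/(-12) + (5 - 80 - 145) = -1/12 - 220 = -2641/12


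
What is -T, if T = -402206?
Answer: 402206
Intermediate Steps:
-T = -1*(-402206) = 402206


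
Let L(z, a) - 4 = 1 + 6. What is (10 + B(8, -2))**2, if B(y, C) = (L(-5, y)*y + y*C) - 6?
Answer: 5776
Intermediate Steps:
L(z, a) = 11 (L(z, a) = 4 + (1 + 6) = 4 + 7 = 11)
B(y, C) = -6 + 11*y + C*y (B(y, C) = (11*y + y*C) - 6 = (11*y + C*y) - 6 = -6 + 11*y + C*y)
(10 + B(8, -2))**2 = (10 + (-6 + 11*8 - 2*8))**2 = (10 + (-6 + 88 - 16))**2 = (10 + 66)**2 = 76**2 = 5776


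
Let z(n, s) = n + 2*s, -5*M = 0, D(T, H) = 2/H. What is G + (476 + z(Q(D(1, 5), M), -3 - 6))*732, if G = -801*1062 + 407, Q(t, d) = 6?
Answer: -510607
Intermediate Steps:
M = 0 (M = -⅕*0 = 0)
G = -850255 (G = -850662 + 407 = -850255)
G + (476 + z(Q(D(1, 5), M), -3 - 6))*732 = -850255 + (476 + (6 + 2*(-3 - 6)))*732 = -850255 + (476 + (6 + 2*(-9)))*732 = -850255 + (476 + (6 - 18))*732 = -850255 + (476 - 12)*732 = -850255 + 464*732 = -850255 + 339648 = -510607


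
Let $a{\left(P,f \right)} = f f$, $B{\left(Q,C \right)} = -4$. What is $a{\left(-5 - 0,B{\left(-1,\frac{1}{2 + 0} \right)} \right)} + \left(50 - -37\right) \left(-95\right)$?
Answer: $-8249$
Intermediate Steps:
$a{\left(P,f \right)} = f^{2}$
$a{\left(-5 - 0,B{\left(-1,\frac{1}{2 + 0} \right)} \right)} + \left(50 - -37\right) \left(-95\right) = \left(-4\right)^{2} + \left(50 - -37\right) \left(-95\right) = 16 + \left(50 + 37\right) \left(-95\right) = 16 + 87 \left(-95\right) = 16 - 8265 = -8249$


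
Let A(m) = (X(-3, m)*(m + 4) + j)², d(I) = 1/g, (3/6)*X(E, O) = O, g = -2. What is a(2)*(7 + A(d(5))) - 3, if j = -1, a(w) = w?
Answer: 103/2 ≈ 51.500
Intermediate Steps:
X(E, O) = 2*O
d(I) = -½ (d(I) = 1/(-2) = -½)
A(m) = (-1 + 2*m*(4 + m))² (A(m) = ((2*m)*(m + 4) - 1)² = ((2*m)*(4 + m) - 1)² = (2*m*(4 + m) - 1)² = (-1 + 2*m*(4 + m))²)
a(2)*(7 + A(d(5))) - 3 = 2*(7 + (-1 + 2*(-½)² + 8*(-½))²) - 3 = 2*(7 + (-1 + 2*(¼) - 4)²) - 3 = 2*(7 + (-1 + ½ - 4)²) - 3 = 2*(7 + (-9/2)²) - 3 = 2*(7 + 81/4) - 3 = 2*(109/4) - 3 = 109/2 - 3 = 103/2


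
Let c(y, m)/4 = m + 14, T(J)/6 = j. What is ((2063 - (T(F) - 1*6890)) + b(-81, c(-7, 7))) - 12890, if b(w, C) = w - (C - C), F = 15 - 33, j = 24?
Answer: -4162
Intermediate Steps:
F = -18
T(J) = 144 (T(J) = 6*24 = 144)
c(y, m) = 56 + 4*m (c(y, m) = 4*(m + 14) = 4*(14 + m) = 56 + 4*m)
b(w, C) = w (b(w, C) = w - 1*0 = w + 0 = w)
((2063 - (T(F) - 1*6890)) + b(-81, c(-7, 7))) - 12890 = ((2063 - (144 - 1*6890)) - 81) - 12890 = ((2063 - (144 - 6890)) - 81) - 12890 = ((2063 - 1*(-6746)) - 81) - 12890 = ((2063 + 6746) - 81) - 12890 = (8809 - 81) - 12890 = 8728 - 12890 = -4162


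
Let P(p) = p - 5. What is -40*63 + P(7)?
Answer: -2518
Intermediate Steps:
P(p) = -5 + p
-40*63 + P(7) = -40*63 + (-5 + 7) = -2520 + 2 = -2518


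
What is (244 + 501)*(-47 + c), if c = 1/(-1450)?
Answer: -10154499/290 ≈ -35016.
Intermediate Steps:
c = -1/1450 ≈ -0.00068966
(244 + 501)*(-47 + c) = (244 + 501)*(-47 - 1/1450) = 745*(-68151/1450) = -10154499/290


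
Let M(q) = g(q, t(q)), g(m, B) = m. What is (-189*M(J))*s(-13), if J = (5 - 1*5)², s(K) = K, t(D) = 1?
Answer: 0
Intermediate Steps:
J = 0 (J = (5 - 5)² = 0² = 0)
M(q) = q
(-189*M(J))*s(-13) = -189*0*(-13) = 0*(-13) = 0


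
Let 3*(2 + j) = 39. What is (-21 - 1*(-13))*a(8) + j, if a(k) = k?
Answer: -53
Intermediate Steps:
j = 11 (j = -2 + (1/3)*39 = -2 + 13 = 11)
(-21 - 1*(-13))*a(8) + j = (-21 - 1*(-13))*8 + 11 = (-21 + 13)*8 + 11 = -8*8 + 11 = -64 + 11 = -53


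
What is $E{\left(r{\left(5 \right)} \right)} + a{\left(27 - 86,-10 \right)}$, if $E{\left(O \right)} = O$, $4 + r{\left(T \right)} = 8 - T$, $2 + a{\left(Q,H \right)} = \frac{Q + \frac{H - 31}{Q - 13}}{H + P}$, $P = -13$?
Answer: $- \frac{761}{1656} \approx -0.45954$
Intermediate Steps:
$a{\left(Q,H \right)} = -2 + \frac{Q + \frac{-31 + H}{-13 + Q}}{-13 + H}$ ($a{\left(Q,H \right)} = -2 + \frac{Q + \frac{H - 31}{Q - 13}}{H - 13} = -2 + \frac{Q + \frac{-31 + H}{-13 + Q}}{-13 + H}$)
$r{\left(T \right)} = 4 - T$ ($r{\left(T \right)} = -4 - \left(-8 + T\right) = 4 - T$)
$E{\left(r{\left(5 \right)} \right)} + a{\left(27 - 86,-10 \right)} = \left(4 - 5\right) + \frac{-369 + \left(27 - 86\right)^{2} + 13 \left(27 - 86\right) + 27 \left(-10\right) - - 20 \left(27 - 86\right)}{169 - -130 - 13 \left(27 - 86\right) - 10 \left(27 - 86\right)} = \left(4 - 5\right) + \frac{-369 + \left(27 - 86\right)^{2} + 13 \left(27 - 86\right) - 270 - - 20 \left(27 - 86\right)}{169 + 130 - 13 \left(27 - 86\right) - 10 \left(27 - 86\right)} = -1 + \frac{-369 + \left(-59\right)^{2} + 13 \left(-59\right) - 270 - \left(-20\right) \left(-59\right)}{169 + 130 - -767 - -590} = -1 + \frac{-369 + 3481 - 767 - 270 - 1180}{169 + 130 + 767 + 590} = -1 + \frac{1}{1656} \cdot 895 = -1 + \frac{895}{1656} = - \frac{761}{1656}$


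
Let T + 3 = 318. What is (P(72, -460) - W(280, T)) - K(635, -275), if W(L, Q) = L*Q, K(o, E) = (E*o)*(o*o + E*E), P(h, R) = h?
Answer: 83619093122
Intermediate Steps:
T = 315 (T = -3 + 318 = 315)
K(o, E) = E*o*(E² + o²) (K(o, E) = (E*o)*(o² + E²) = (E*o)*(E² + o²) = E*o*(E² + o²))
(P(72, -460) - W(280, T)) - K(635, -275) = (72 - 280*315) - (-275)*635*((-275)² + 635²) = (72 - 1*88200) - (-275)*635*(75625 + 403225) = (72 - 88200) - (-275)*635*478850 = -88128 - 1*(-83619181250) = -88128 + 83619181250 = 83619093122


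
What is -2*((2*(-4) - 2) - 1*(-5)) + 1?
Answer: 11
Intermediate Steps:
-2*((2*(-4) - 2) - 1*(-5)) + 1 = -2*((-8 - 2) + 5) + 1 = -2*(-10 + 5) + 1 = -2*(-5) + 1 = 10 + 1 = 11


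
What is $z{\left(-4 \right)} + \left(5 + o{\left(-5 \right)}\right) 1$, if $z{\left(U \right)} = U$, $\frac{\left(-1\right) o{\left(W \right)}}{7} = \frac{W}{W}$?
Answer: $-6$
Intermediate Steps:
$o{\left(W \right)} = -7$ ($o{\left(W \right)} = - 7 \frac{W}{W} = \left(-7\right) 1 = -7$)
$z{\left(-4 \right)} + \left(5 + o{\left(-5 \right)}\right) 1 = -4 + \left(5 - 7\right) 1 = -4 - 2 = -6$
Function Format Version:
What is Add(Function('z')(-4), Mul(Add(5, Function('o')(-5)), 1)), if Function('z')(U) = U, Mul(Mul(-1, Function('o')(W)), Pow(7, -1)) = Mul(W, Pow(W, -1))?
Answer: -6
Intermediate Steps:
Function('o')(W) = -7 (Function('o')(W) = Mul(-7, Mul(W, Pow(W, -1))) = Mul(-7, 1) = -7)
Add(Function('z')(-4), Mul(Add(5, Function('o')(-5)), 1)) = Add(-4, Mul(Add(5, -7), 1)) = Add(-4, Mul(-2, 1)) = Add(-4, -2) = -6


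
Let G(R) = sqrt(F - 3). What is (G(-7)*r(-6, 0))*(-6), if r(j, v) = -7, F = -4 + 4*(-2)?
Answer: 42*I*sqrt(15) ≈ 162.67*I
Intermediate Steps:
F = -12 (F = -4 - 8 = -12)
G(R) = I*sqrt(15) (G(R) = sqrt(-12 - 3) = sqrt(-15) = I*sqrt(15))
(G(-7)*r(-6, 0))*(-6) = ((I*sqrt(15))*(-7))*(-6) = -7*I*sqrt(15)*(-6) = 42*I*sqrt(15)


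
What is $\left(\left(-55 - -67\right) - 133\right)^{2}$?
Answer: $14641$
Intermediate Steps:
$\left(\left(-55 - -67\right) - 133\right)^{2} = \left(\left(-55 + 67\right) - 133\right)^{2} = \left(12 - 133\right)^{2} = \left(-121\right)^{2} = 14641$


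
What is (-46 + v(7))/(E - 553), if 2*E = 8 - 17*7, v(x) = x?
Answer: 78/1217 ≈ 0.064092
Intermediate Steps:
E = -111/2 (E = (8 - 17*7)/2 = (8 - 119)/2 = (1/2)*(-111) = -111/2 ≈ -55.500)
(-46 + v(7))/(E - 553) = (-46 + 7)/(-111/2 - 553) = -39/(-1217/2) = -39*(-2/1217) = 78/1217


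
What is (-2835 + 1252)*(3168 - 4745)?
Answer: 2496391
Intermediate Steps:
(-2835 + 1252)*(3168 - 4745) = -1583*(-1577) = 2496391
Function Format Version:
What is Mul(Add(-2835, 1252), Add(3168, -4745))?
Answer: 2496391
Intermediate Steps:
Mul(Add(-2835, 1252), Add(3168, -4745)) = Mul(-1583, -1577) = 2496391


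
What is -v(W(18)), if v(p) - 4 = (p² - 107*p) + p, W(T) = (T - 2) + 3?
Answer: 1649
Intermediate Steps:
W(T) = 1 + T (W(T) = (-2 + T) + 3 = 1 + T)
v(p) = 4 + p² - 106*p (v(p) = 4 + ((p² - 107*p) + p) = 4 + (p² - 106*p) = 4 + p² - 106*p)
-v(W(18)) = -(4 + (1 + 18)² - 106*(1 + 18)) = -(4 + 19² - 106*19) = -(4 + 361 - 2014) = -1*(-1649) = 1649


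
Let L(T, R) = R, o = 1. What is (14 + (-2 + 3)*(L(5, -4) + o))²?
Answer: 121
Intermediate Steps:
(14 + (-2 + 3)*(L(5, -4) + o))² = (14 + (-2 + 3)*(-4 + 1))² = (14 + 1*(-3))² = (14 - 3)² = 11² = 121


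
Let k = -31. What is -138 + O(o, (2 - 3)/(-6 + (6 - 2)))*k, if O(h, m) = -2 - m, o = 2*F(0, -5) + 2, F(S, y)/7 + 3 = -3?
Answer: -121/2 ≈ -60.500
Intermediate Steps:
F(S, y) = -42 (F(S, y) = -21 + 7*(-3) = -21 - 21 = -42)
o = -82 (o = 2*(-42) + 2 = -84 + 2 = -82)
-138 + O(o, (2 - 3)/(-6 + (6 - 2)))*k = -138 + (-2 - (2 - 3)/(-6 + (6 - 2)))*(-31) = -138 + (-2 - (-1)/(-6 + 4))*(-31) = -138 + (-2 - (-1)/(-2))*(-31) = -138 + (-2 - (-1)*(-1)/2)*(-31) = -138 + (-2 - 1*1/2)*(-31) = -138 + (-2 - 1/2)*(-31) = -138 - 5/2*(-31) = -138 + 155/2 = -121/2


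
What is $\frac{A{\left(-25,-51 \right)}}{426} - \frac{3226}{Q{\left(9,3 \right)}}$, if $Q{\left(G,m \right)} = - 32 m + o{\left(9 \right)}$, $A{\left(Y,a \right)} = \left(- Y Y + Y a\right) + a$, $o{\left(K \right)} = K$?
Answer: $\frac{475463}{12354} \approx 38.487$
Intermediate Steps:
$A{\left(Y,a \right)} = a - Y^{2} + Y a$ ($A{\left(Y,a \right)} = \left(- Y^{2} + Y a\right) + a = a - Y^{2} + Y a$)
$Q{\left(G,m \right)} = 9 - 32 m$ ($Q{\left(G,m \right)} = - 32 m + 9 = 9 - 32 m$)
$\frac{A{\left(-25,-51 \right)}}{426} - \frac{3226}{Q{\left(9,3 \right)}} = \frac{-51 - \left(-25\right)^{2} - -1275}{426} - \frac{3226}{9 - 96} = \left(-51 - 625 + 1275\right) \frac{1}{426} - \frac{3226}{9 - 96} = \left(-51 - 625 + 1275\right) \frac{1}{426} - \frac{3226}{-87} = 599 \cdot \frac{1}{426} - - \frac{3226}{87} = \frac{599}{426} + \frac{3226}{87} = \frac{475463}{12354}$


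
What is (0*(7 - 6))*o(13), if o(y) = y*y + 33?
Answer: 0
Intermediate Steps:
o(y) = 33 + y**2 (o(y) = y**2 + 33 = 33 + y**2)
(0*(7 - 6))*o(13) = (0*(7 - 6))*(33 + 13**2) = (0*1)*(33 + 169) = 0*202 = 0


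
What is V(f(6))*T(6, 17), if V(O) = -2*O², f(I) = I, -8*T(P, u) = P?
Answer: 54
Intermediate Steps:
T(P, u) = -P/8
V(f(6))*T(6, 17) = (-2*6²)*(-⅛*6) = -2*36*(-¾) = -72*(-¾) = 54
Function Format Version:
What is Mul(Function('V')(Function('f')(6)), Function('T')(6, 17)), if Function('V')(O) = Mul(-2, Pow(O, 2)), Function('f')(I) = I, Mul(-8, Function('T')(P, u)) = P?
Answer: 54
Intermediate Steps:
Function('T')(P, u) = Mul(Rational(-1, 8), P)
Mul(Function('V')(Function('f')(6)), Function('T')(6, 17)) = Mul(Mul(-2, Pow(6, 2)), Mul(Rational(-1, 8), 6)) = Mul(Mul(-2, 36), Rational(-3, 4)) = Mul(-72, Rational(-3, 4)) = 54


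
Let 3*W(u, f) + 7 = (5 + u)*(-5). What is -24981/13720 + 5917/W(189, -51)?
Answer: -267950157/13404440 ≈ -19.990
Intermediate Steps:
W(u, f) = -32/3 - 5*u/3 (W(u, f) = -7/3 + ((5 + u)*(-5))/3 = -7/3 + (-25 - 5*u)/3 = -7/3 + (-25/3 - 5*u/3) = -32/3 - 5*u/3)
-24981/13720 + 5917/W(189, -51) = -24981/13720 + 5917/(-32/3 - 5/3*189) = -24981*1/13720 + 5917/(-32/3 - 315) = -24981/13720 + 5917/(-977/3) = -24981/13720 + 5917*(-3/977) = -24981/13720 - 17751/977 = -267950157/13404440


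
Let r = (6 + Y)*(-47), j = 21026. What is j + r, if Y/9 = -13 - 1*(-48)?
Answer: 5939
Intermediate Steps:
Y = 315 (Y = 9*(-13 - 1*(-48)) = 9*(-13 + 48) = 9*35 = 315)
r = -15087 (r = (6 + 315)*(-47) = 321*(-47) = -15087)
j + r = 21026 - 15087 = 5939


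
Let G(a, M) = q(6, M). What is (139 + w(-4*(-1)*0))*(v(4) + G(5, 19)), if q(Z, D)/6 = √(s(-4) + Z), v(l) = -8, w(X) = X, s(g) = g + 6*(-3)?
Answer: -1112 + 3336*I ≈ -1112.0 + 3336.0*I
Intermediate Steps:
s(g) = -18 + g (s(g) = g - 18 = -18 + g)
q(Z, D) = 6*√(-22 + Z) (q(Z, D) = 6*√((-18 - 4) + Z) = 6*√(-22 + Z))
G(a, M) = 24*I (G(a, M) = 6*√(-22 + 6) = 6*√(-16) = 6*(4*I) = 24*I)
(139 + w(-4*(-1)*0))*(v(4) + G(5, 19)) = (139 - 4*(-1)*0)*(-8 + 24*I) = (139 + 4*0)*(-8 + 24*I) = (139 + 0)*(-8 + 24*I) = 139*(-8 + 24*I) = -1112 + 3336*I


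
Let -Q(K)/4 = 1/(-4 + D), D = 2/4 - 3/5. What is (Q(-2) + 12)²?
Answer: 283024/1681 ≈ 168.37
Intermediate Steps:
D = -⅒ (D = 2*(¼) - 3*⅕ = ½ - ⅗ = -⅒ ≈ -0.10000)
Q(K) = 40/41 (Q(K) = -4/(-4 - ⅒) = -4/(-41/10) = -4*(-10/41) = 40/41)
(Q(-2) + 12)² = (40/41 + 12)² = (532/41)² = 283024/1681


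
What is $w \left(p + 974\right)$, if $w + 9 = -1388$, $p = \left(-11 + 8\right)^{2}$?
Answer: $-1373251$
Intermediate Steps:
$p = 9$ ($p = \left(-3\right)^{2} = 9$)
$w = -1397$ ($w = -9 - 1388 = -1397$)
$w \left(p + 974\right) = - 1397 \left(9 + 974\right) = \left(-1397\right) 983 = -1373251$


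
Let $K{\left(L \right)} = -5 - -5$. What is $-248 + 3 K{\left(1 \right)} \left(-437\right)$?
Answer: $-248$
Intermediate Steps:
$K{\left(L \right)} = 0$ ($K{\left(L \right)} = -5 + 5 = 0$)
$-248 + 3 K{\left(1 \right)} \left(-437\right) = -248 + 3 \cdot 0 \left(-437\right) = -248 + 0 \left(-437\right) = -248 + 0 = -248$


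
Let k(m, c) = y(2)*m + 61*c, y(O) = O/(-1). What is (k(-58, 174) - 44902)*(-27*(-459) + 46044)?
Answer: -1996909164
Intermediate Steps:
y(O) = -O (y(O) = O*(-1) = -O)
k(m, c) = -2*m + 61*c (k(m, c) = (-1*2)*m + 61*c = -2*m + 61*c)
(k(-58, 174) - 44902)*(-27*(-459) + 46044) = ((-2*(-58) + 61*174) - 44902)*(-27*(-459) + 46044) = ((116 + 10614) - 44902)*(12393 + 46044) = (10730 - 44902)*58437 = -34172*58437 = -1996909164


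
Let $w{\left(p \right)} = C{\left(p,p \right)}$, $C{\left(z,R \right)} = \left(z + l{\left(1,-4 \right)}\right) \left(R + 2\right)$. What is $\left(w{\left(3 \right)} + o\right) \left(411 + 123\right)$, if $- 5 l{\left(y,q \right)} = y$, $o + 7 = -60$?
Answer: $-28302$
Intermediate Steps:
$o = -67$ ($o = -7 - 60 = -67$)
$l{\left(y,q \right)} = - \frac{y}{5}$
$C{\left(z,R \right)} = \left(2 + R\right) \left(- \frac{1}{5} + z\right)$ ($C{\left(z,R \right)} = \left(z - \frac{1}{5}\right) \left(R + 2\right) = \left(z - \frac{1}{5}\right) \left(2 + R\right) = \left(- \frac{1}{5} + z\right) \left(2 + R\right) = \left(2 + R\right) \left(- \frac{1}{5} + z\right)$)
$w{\left(p \right)} = - \frac{2}{5} + p^{2} + \frac{9 p}{5}$ ($w{\left(p \right)} = - \frac{2}{5} + 2 p - \frac{p}{5} + p p = - \frac{2}{5} + 2 p - \frac{p}{5} + p^{2} = - \frac{2}{5} + p^{2} + \frac{9 p}{5}$)
$\left(w{\left(3 \right)} + o\right) \left(411 + 123\right) = \left(\left(- \frac{2}{5} + 3^{2} + \frac{9}{5} \cdot 3\right) - 67\right) \left(411 + 123\right) = \left(\left(- \frac{2}{5} + 9 + \frac{27}{5}\right) - 67\right) 534 = \left(14 - 67\right) 534 = \left(-53\right) 534 = -28302$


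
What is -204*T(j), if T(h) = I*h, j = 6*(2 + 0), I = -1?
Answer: 2448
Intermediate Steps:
j = 12 (j = 6*2 = 12)
T(h) = -h
-204*T(j) = -(-204)*12 = -204*(-12) = 2448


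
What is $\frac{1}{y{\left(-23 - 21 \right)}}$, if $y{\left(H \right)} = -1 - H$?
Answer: $\frac{1}{43} \approx 0.023256$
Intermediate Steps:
$\frac{1}{y{\left(-23 - 21 \right)}} = \frac{1}{-1 - \left(-23 - 21\right)} = \frac{1}{-1 - -44} = \frac{1}{-1 + 44} = \frac{1}{43}$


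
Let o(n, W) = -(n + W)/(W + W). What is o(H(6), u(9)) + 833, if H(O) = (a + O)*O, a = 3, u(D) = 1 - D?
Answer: 6687/8 ≈ 835.88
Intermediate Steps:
H(O) = O*(3 + O) (H(O) = (3 + O)*O = O*(3 + O))
o(n, W) = -(W + n)/(2*W)
o(H(6), u(9)) + 833 = (-(1 - 1*9) - 6*(3 + 6))/(2*(1 - 1*9)) + 833 = (-(1 - 9) - 6*9)/(2*(1 - 9)) + 833 = (1/2)*(-1*(-8) - 1*54)/(-8) + 833 = (1/2)*(-1/8)*(8 - 54) + 833 = (1/2)*(-1/8)*(-46) + 833 = 23/8 + 833 = 6687/8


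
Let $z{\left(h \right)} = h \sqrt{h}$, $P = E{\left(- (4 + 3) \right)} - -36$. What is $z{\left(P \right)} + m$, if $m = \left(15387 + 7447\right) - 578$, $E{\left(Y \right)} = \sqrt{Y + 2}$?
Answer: $22256 + \left(36 + i \sqrt{5}\right)^{\frac{3}{2}} \approx 22472.0 + 20.128 i$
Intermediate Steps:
$E{\left(Y \right)} = \sqrt{2 + Y}$
$P = 36 + i \sqrt{5}$ ($P = \sqrt{2 - \left(4 + 3\right)} - -36 = \sqrt{2 - 7} + 36 = \sqrt{-5} + 36 = i \sqrt{5} + 36 = 36 + i \sqrt{5} \approx 36.0 + 2.2361 i$)
$z{\left(h \right)} = h^{\frac{3}{2}}$
$m = 22256$ ($m = 22834 - 578 = 22256$)
$z{\left(P \right)} + m = \left(36 + i \sqrt{5}\right)^{\frac{3}{2}} + 22256 = 22256 + \left(36 + i \sqrt{5}\right)^{\frac{3}{2}}$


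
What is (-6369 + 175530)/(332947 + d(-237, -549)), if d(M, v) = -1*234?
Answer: 169161/332713 ≈ 0.50843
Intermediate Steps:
d(M, v) = -234
(-6369 + 175530)/(332947 + d(-237, -549)) = (-6369 + 175530)/(332947 - 234) = 169161/332713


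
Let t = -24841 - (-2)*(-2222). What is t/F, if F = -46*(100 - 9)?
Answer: 29285/4186 ≈ 6.9959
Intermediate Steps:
t = -29285 (t = -24841 - 1*4444 = -24841 - 4444 = -29285)
F = -4186 (F = -46*91 = -4186)
t/F = -29285/(-4186) = -29285*(-1/4186) = 29285/4186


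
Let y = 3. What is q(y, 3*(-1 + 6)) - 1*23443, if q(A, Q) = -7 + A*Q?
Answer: -23405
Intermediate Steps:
q(y, 3*(-1 + 6)) - 1*23443 = (-7 + 3*(3*(-1 + 6))) - 1*23443 = (-7 + 3*(3*5)) - 23443 = (-7 + 3*15) - 23443 = (-7 + 45) - 23443 = 38 - 23443 = -23405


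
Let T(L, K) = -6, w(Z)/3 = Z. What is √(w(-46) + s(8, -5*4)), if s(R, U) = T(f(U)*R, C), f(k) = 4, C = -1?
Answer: 12*I ≈ 12.0*I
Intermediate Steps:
w(Z) = 3*Z
s(R, U) = -6
√(w(-46) + s(8, -5*4)) = √(3*(-46) - 6) = √(-138 - 6) = √(-144) = 12*I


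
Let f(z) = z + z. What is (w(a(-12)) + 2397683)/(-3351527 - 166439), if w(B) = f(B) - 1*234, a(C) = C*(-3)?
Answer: -2397521/3517966 ≈ -0.68151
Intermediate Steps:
a(C) = -3*C
f(z) = 2*z
w(B) = -234 + 2*B (w(B) = 2*B - 1*234 = 2*B - 234 = -234 + 2*B)
(w(a(-12)) + 2397683)/(-3351527 - 166439) = ((-234 + 2*(-3*(-12))) + 2397683)/(-3351527 - 166439) = ((-234 + 2*36) + 2397683)/(-3517966) = ((-234 + 72) + 2397683)*(-1/3517966) = (-162 + 2397683)*(-1/3517966) = 2397521*(-1/3517966) = -2397521/3517966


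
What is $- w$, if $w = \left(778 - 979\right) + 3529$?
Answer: $-3328$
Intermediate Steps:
$w = 3328$ ($w = \left(778 - 979\right) + 3529 = -201 + 3529 = 3328$)
$- w = \left(-1\right) 3328 = -3328$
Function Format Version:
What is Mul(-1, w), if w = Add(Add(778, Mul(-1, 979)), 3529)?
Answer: -3328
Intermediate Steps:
w = 3328 (w = Add(Add(778, -979), 3529) = Add(-201, 3529) = 3328)
Mul(-1, w) = Mul(-1, 3328) = -3328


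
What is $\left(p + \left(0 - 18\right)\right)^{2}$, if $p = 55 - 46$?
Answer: $81$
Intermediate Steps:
$p = 9$
$\left(p + \left(0 - 18\right)\right)^{2} = \left(9 + \left(0 - 18\right)\right)^{2} = \left(9 - 18\right)^{2} = \left(-9\right)^{2} = 81$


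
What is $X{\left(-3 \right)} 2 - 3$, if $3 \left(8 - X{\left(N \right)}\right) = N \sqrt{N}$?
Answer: $13 + 2 i \sqrt{3} \approx 13.0 + 3.4641 i$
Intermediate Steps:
$X{\left(N \right)} = 8 - \frac{N^{\frac{3}{2}}}{3}$ ($X{\left(N \right)} = 8 - \frac{N \sqrt{N}}{3} = 8 - \frac{N^{\frac{3}{2}}}{3}$)
$X{\left(-3 \right)} 2 - 3 = \left(8 - \frac{\left(-3\right)^{\frac{3}{2}}}{3}\right) 2 - 3 = \left(8 - \frac{\left(-3\right) i \sqrt{3}}{3}\right) 2 - 3 = \left(8 + i \sqrt{3}\right) 2 - 3 = \left(16 + 2 i \sqrt{3}\right) - 3 = 13 + 2 i \sqrt{3}$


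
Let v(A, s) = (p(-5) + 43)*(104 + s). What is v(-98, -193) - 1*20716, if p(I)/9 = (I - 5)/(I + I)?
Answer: -25344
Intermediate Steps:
p(I) = 9*(-5 + I)/(2*I) (p(I) = 9*((I - 5)/(I + I)) = 9*((-5 + I)/((2*I))) = 9*((-5 + I)*(1/(2*I))) = 9*((-5 + I)/(2*I)) = 9*(-5 + I)/(2*I))
v(A, s) = 5408 + 52*s (v(A, s) = ((9/2)*(-5 - 5)/(-5) + 43)*(104 + s) = ((9/2)*(-⅕)*(-10) + 43)*(104 + s) = (9 + 43)*(104 + s) = 52*(104 + s) = 5408 + 52*s)
v(-98, -193) - 1*20716 = (5408 + 52*(-193)) - 1*20716 = (5408 - 10036) - 20716 = -4628 - 20716 = -25344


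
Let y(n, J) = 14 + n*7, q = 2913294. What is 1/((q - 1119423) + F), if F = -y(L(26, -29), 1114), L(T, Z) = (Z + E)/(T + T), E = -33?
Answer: 26/46640499 ≈ 5.5746e-7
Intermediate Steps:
L(T, Z) = (-33 + Z)/(2*T) (L(T, Z) = (Z - 33)/(T + T) = (-33 + Z)/((2*T)) = (-33 + Z)*(1/(2*T)) = (-33 + Z)/(2*T))
y(n, J) = 14 + 7*n
F = -147/26 (F = -(14 + 7*((½)*(-33 - 29)/26)) = -(14 + 7*((½)*(1/26)*(-62))) = -(14 + 7*(-31/26)) = -(14 - 217/26) = -1*147/26 = -147/26 ≈ -5.6538)
1/((q - 1119423) + F) = 1/((2913294 - 1119423) - 147/26) = 1/(1793871 - 147/26) = 1/(46640499/26) = 26/46640499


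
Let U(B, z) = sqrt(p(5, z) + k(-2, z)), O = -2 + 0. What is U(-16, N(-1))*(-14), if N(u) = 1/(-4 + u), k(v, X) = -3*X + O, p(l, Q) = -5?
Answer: -56*I*sqrt(10)/5 ≈ -35.417*I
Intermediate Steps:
O = -2
k(v, X) = -2 - 3*X (k(v, X) = -3*X - 2 = -2 - 3*X)
U(B, z) = sqrt(-7 - 3*z) (U(B, z) = sqrt(-5 + (-2 - 3*z)) = sqrt(-7 - 3*z))
U(-16, N(-1))*(-14) = sqrt(-7 - 3/(-4 - 1))*(-14) = sqrt(-7 - 3/(-5))*(-14) = sqrt(-7 - 3*(-1/5))*(-14) = sqrt(-7 + 3/5)*(-14) = sqrt(-32/5)*(-14) = (4*I*sqrt(10)/5)*(-14) = -56*I*sqrt(10)/5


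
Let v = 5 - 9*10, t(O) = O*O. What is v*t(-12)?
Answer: -12240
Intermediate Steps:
t(O) = O**2
v = -85 (v = 5 - 90 = -85)
v*t(-12) = -85*(-12)**2 = -85*144 = -12240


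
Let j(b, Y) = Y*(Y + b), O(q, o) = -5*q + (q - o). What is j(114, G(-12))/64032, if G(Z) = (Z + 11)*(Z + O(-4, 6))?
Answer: 1/276 ≈ 0.0036232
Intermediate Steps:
O(q, o) = -o - 4*q
G(Z) = (10 + Z)*(11 + Z) (G(Z) = (Z + 11)*(Z + (-1*6 - 4*(-4))) = (11 + Z)*(Z + (-6 + 16)) = (11 + Z)*(Z + 10) = (11 + Z)*(10 + Z) = (10 + Z)*(11 + Z))
j(114, G(-12))/64032 = ((110 + (-12)² + 21*(-12))*((110 + (-12)² + 21*(-12)) + 114))/64032 = ((110 + 144 - 252)*((110 + 144 - 252) + 114))*(1/64032) = (2*(2 + 114))*(1/64032) = (2*116)*(1/64032) = 232*(1/64032) = 1/276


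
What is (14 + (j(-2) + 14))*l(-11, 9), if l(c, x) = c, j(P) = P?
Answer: -286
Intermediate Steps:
(14 + (j(-2) + 14))*l(-11, 9) = (14 + (-2 + 14))*(-11) = (14 + 12)*(-11) = 26*(-11) = -286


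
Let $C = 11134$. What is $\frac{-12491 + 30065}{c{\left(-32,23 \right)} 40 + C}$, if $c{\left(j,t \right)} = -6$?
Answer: $\frac{8787}{5447} \approx 1.6132$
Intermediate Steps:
$\frac{-12491 + 30065}{c{\left(-32,23 \right)} 40 + C} = \frac{-12491 + 30065}{\left(-6\right) 40 + 11134} = \frac{17574}{-240 + 11134} = \frac{17574}{10894} = 17574 \cdot \frac{1}{10894} = \frac{8787}{5447}$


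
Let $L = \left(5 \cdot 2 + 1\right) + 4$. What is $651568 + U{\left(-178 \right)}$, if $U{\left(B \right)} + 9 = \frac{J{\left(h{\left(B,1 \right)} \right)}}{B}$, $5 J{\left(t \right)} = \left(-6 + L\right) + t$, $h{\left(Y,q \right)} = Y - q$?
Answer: $\frac{57988768}{89} \approx 6.5156 \cdot 10^{5}$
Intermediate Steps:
$L = 15$ ($L = \left(10 + 1\right) + 4 = 11 + 4 = 15$)
$J{\left(t \right)} = \frac{9}{5} + \frac{t}{5}$ ($J{\left(t \right)} = \frac{\left(-6 + 15\right) + t}{5} = \frac{9 + t}{5} = \frac{9}{5} + \frac{t}{5}$)
$U{\left(B \right)} = -9 + \frac{\frac{8}{5} + \frac{B}{5}}{B}$ ($U{\left(B \right)} = -9 + \frac{\frac{9}{5} + \frac{B - 1}{5}}{B} = -9 + \frac{\frac{9}{5} + \frac{-1 + B}{5}}{B} = -9 + \frac{\frac{9}{5} + \left(- \frac{1}{5} + \frac{B}{5}\right)}{B} = -9 + \frac{\frac{8}{5} + \frac{B}{5}}{B}$)
$651568 + U{\left(-178 \right)} = 651568 + \frac{4 \left(2 - -1958\right)}{5 \left(-178\right)} = 651568 + \frac{4}{5} \left(- \frac{1}{178}\right) \left(2 + 1958\right) = 651568 + \frac{4}{5} \left(- \frac{1}{178}\right) 1960 = 651568 - \frac{784}{89} = \frac{57988768}{89}$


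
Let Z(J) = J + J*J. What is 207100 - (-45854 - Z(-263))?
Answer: 321860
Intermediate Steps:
Z(J) = J + J**2
207100 - (-45854 - Z(-263)) = 207100 - (-45854 - (-263)*(1 - 263)) = 207100 - (-45854 - (-263)*(-262)) = 207100 - (-45854 - 1*68906) = 207100 - (-45854 - 68906) = 207100 - 1*(-114760) = 207100 + 114760 = 321860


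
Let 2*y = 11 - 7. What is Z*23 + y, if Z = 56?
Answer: 1290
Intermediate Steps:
y = 2 (y = (11 - 7)/2 = (½)*4 = 2)
Z*23 + y = 56*23 + 2 = 1288 + 2 = 1290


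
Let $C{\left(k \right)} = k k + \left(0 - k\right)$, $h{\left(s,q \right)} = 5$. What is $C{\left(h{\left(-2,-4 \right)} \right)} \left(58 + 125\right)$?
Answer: $3660$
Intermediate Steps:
$C{\left(k \right)} = k^{2} - k$
$C{\left(h{\left(-2,-4 \right)} \right)} \left(58 + 125\right) = 5 \left(-1 + 5\right) \left(58 + 125\right) = 5 \cdot 4 \cdot 183 = 20 \cdot 183 = 3660$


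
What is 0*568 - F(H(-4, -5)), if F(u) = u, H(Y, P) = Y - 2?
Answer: 6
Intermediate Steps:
H(Y, P) = -2 + Y
0*568 - F(H(-4, -5)) = 0*568 - (-2 - 4) = 0 - 1*(-6) = 0 + 6 = 6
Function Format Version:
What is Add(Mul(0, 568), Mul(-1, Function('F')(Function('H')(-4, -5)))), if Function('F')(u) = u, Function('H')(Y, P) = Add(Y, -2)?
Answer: 6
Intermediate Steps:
Function('H')(Y, P) = Add(-2, Y)
Add(Mul(0, 568), Mul(-1, Function('F')(Function('H')(-4, -5)))) = Add(Mul(0, 568), Mul(-1, Add(-2, -4))) = Add(0, Mul(-1, -6)) = Add(0, 6) = 6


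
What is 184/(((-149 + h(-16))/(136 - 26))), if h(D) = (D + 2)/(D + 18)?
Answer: -5060/39 ≈ -129.74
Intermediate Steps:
h(D) = (2 + D)/(18 + D)
184/(((-149 + h(-16))/(136 - 26))) = 184/(((-149 + (2 - 16)/(18 - 16))/(136 - 26))) = 184/(((-149 - 14/2)/110)) = 184/(((-149 + (½)*(-14))*(1/110))) = 184/(((-149 - 7)*(1/110))) = 184/((-156*1/110)) = 184/(-78/55) = 184*(-55/78) = -5060/39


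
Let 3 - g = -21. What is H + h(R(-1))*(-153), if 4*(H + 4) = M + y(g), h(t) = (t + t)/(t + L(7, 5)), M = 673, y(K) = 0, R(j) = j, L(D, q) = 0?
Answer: -567/4 ≈ -141.75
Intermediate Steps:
g = 24 (g = 3 - 1*(-21) = 3 + 21 = 24)
h(t) = 2 (h(t) = (t + t)/(t + 0) = (2*t)/t = 2)
H = 657/4 (H = -4 + (673 + 0)/4 = -4 + (1/4)*673 = -4 + 673/4 = 657/4 ≈ 164.25)
H + h(R(-1))*(-153) = 657/4 + 2*(-153) = 657/4 - 306 = -567/4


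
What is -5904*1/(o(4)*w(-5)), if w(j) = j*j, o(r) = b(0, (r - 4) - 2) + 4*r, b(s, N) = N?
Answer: -2952/175 ≈ -16.869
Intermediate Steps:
o(r) = -6 + 5*r (o(r) = ((r - 4) - 2) + 4*r = ((-4 + r) - 2) + 4*r = (-6 + r) + 4*r = -6 + 5*r)
w(j) = j²
-5904*1/(o(4)*w(-5)) = -5904*1/(25*(-6 + 5*4)) = -5904*1/(25*(-6 + 20)) = -5904/(14*25) = -5904/350 = -5904*1/350 = -2952/175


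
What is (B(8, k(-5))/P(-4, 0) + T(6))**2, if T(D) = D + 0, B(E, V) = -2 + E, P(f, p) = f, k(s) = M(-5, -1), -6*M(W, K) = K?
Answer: 81/4 ≈ 20.250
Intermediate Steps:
M(W, K) = -K/6
k(s) = 1/6 (k(s) = -1/6*(-1) = 1/6)
T(D) = D
(B(8, k(-5))/P(-4, 0) + T(6))**2 = ((-2 + 8)/(-4) + 6)**2 = (6*(-1/4) + 6)**2 = (-3/2 + 6)**2 = (9/2)**2 = 81/4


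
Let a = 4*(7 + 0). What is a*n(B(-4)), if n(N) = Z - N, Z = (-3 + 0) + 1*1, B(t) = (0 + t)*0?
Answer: -56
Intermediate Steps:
B(t) = 0 (B(t) = t*0 = 0)
Z = -2 (Z = -3 + 1 = -2)
n(N) = -2 - N
a = 28 (a = 4*7 = 28)
a*n(B(-4)) = 28*(-2 - 1*0) = 28*(-2 + 0) = 28*(-2) = -56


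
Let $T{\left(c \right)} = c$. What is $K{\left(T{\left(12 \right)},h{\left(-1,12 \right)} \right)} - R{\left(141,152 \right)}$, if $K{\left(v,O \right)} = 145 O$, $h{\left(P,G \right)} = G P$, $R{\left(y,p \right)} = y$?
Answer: $-1881$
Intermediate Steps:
$K{\left(T{\left(12 \right)},h{\left(-1,12 \right)} \right)} - R{\left(141,152 \right)} = 145 \cdot 12 \left(-1\right) - 141 = 145 \left(-12\right) - 141 = -1740 - 141 = -1881$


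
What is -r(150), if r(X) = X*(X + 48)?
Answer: -29700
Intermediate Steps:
r(X) = X*(48 + X)
-r(150) = -150*(48 + 150) = -150*198 = -1*29700 = -29700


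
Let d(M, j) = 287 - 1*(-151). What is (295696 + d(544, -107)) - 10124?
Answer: 286010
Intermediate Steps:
d(M, j) = 438 (d(M, j) = 287 + 151 = 438)
(295696 + d(544, -107)) - 10124 = (295696 + 438) - 10124 = 296134 - 10124 = 286010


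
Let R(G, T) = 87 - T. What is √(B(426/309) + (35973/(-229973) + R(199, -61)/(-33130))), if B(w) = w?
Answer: 3*√20831807365026233701335/392378782735 ≈ 1.1035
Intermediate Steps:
√(B(426/309) + (35973/(-229973) + R(199, -61)/(-33130))) = √(426/309 + (35973/(-229973) + (87 - 1*(-61))/(-33130))) = √(426*(1/309) + (35973*(-1/229973) + (87 + 61)*(-1/33130))) = √(142/103 + (-35973/229973 + 148*(-1/33130))) = √(142/103 + (-35973/229973 - 74/16565)) = √(142/103 - 612910747/3809502745) = √(477819582849/392378782735) = 3*√20831807365026233701335/392378782735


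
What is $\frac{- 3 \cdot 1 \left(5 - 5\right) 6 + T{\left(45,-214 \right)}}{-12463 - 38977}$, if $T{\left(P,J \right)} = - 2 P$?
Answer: $\frac{9}{5144} \approx 0.0017496$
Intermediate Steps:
$\frac{- 3 \cdot 1 \left(5 - 5\right) 6 + T{\left(45,-214 \right)}}{-12463 - 38977} = \frac{- 3 \cdot 1 \left(5 - 5\right) 6 - 90}{-12463 - 38977} = \frac{- 3 \cdot 1 \cdot 0 \cdot 6 - 90}{-51440} = \left(\left(-3\right) 0 \cdot 6 - 90\right) \left(- \frac{1}{51440}\right) = \left(0 \cdot 6 - 90\right) \left(- \frac{1}{51440}\right) = \left(0 - 90\right) \left(- \frac{1}{51440}\right) = \left(-90\right) \left(- \frac{1}{51440}\right) = \frac{9}{5144}$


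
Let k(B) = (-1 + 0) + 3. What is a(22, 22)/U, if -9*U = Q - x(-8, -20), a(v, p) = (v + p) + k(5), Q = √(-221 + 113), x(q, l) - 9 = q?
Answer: 414/109 + 2484*I*√3/109 ≈ 3.7982 + 39.472*I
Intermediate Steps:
k(B) = 2 (k(B) = -1 + 3 = 2)
x(q, l) = 9 + q
Q = 6*I*√3 (Q = √(-108) = 6*I*√3 ≈ 10.392*I)
a(v, p) = 2 + p + v (a(v, p) = (v + p) + 2 = (p + v) + 2 = 2 + p + v)
U = ⅑ - 2*I*√3/3 (U = -(6*I*√3 - (9 - 8))/9 = -(6*I*√3 - 1*1)/9 = -(6*I*√3 - 1)/9 = -(-1 + 6*I*√3)/9 = ⅑ - 2*I*√3/3 ≈ 0.11111 - 1.1547*I)
a(22, 22)/U = (2 + 22 + 22)/(⅑ - 2*I*√3/3) = 46/(⅑ - 2*I*√3/3)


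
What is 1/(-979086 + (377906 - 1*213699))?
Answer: -1/814879 ≈ -1.2272e-6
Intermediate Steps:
1/(-979086 + (377906 - 1*213699)) = 1/(-979086 + (377906 - 213699)) = 1/(-979086 + 164207) = 1/(-814879) = -1/814879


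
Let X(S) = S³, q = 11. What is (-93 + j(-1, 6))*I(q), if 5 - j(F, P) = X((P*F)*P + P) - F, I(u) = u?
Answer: 296021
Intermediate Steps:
j(F, P) = 5 + F - (P + F*P²)³ (j(F, P) = 5 - (((P*F)*P + P)³ - F) = 5 - (((F*P)*P + P)³ - F) = 5 - ((F*P² + P)³ - F) = 5 - ((P + F*P²)³ - F) = 5 + (F - (P + F*P²)³) = 5 + F - (P + F*P²)³)
(-93 + j(-1, 6))*I(q) = (-93 + (5 - 1 - 1*6³*(1 - 1*6)³))*11 = (-93 + (5 - 1 - 1*216*(1 - 6)³))*11 = (-93 + (5 - 1 - 1*216*(-5)³))*11 = (-93 + (5 - 1 - 1*216*(-125)))*11 = (-93 + (5 - 1 + 27000))*11 = (-93 + 27004)*11 = 26911*11 = 296021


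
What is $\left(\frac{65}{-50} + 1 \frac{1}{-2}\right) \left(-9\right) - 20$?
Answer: $- \frac{19}{5} \approx -3.8$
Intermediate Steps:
$\left(\frac{65}{-50} + 1 \frac{1}{-2}\right) \left(-9\right) - 20 = \left(65 \left(- \frac{1}{50}\right) + 1 \left(- \frac{1}{2}\right)\right) \left(-9\right) - 20 = \left(- \frac{13}{10} - \frac{1}{2}\right) \left(-9\right) - 20 = \left(- \frac{9}{5}\right) \left(-9\right) - 20 = \frac{81}{5} - 20 = - \frac{19}{5}$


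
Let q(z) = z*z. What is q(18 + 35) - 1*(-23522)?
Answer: 26331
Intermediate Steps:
q(z) = z**2
q(18 + 35) - 1*(-23522) = (18 + 35)**2 - 1*(-23522) = 53**2 + 23522 = 2809 + 23522 = 26331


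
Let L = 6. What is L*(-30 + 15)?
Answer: -90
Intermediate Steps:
L*(-30 + 15) = 6*(-30 + 15) = 6*(-15) = -90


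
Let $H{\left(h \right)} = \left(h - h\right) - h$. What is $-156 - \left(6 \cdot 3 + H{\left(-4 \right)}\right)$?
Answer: $-178$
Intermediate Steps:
$H{\left(h \right)} = - h$ ($H{\left(h \right)} = 0 - h = - h$)
$-156 - \left(6 \cdot 3 + H{\left(-4 \right)}\right) = -156 - \left(6 \cdot 3 - -4\right) = -156 - \left(18 + 4\right) = -156 - 22 = -178$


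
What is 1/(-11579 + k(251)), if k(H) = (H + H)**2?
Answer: 1/240425 ≈ 4.1593e-6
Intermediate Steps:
k(H) = 4*H**2 (k(H) = (2*H)**2 = 4*H**2)
1/(-11579 + k(251)) = 1/(-11579 + 4*251**2) = 1/(-11579 + 4*63001) = 1/(-11579 + 252004) = 1/240425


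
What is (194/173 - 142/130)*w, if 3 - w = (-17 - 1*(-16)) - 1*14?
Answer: 5886/11245 ≈ 0.52343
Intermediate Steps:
w = 18 (w = 3 - ((-17 - 1*(-16)) - 1*14) = 3 - ((-17 + 16) - 14) = 3 - (-1 - 14) = 3 - 1*(-15) = 3 + 15 = 18)
(194/173 - 142/130)*w = (194/173 - 142/130)*18 = (194*(1/173) - 142*1/130)*18 = (194/173 - 71/65)*18 = (327/11245)*18 = 5886/11245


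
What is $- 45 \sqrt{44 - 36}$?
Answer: $- 90 \sqrt{2} \approx -127.28$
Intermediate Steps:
$- 45 \sqrt{44 - 36} = - 45 \sqrt{8} = - 45 \cdot 2 \sqrt{2} = - 90 \sqrt{2}$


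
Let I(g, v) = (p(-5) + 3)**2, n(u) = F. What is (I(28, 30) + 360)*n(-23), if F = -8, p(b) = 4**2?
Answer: -5768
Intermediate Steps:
p(b) = 16
n(u) = -8
I(g, v) = 361 (I(g, v) = (16 + 3)**2 = 19**2 = 361)
(I(28, 30) + 360)*n(-23) = (361 + 360)*(-8) = 721*(-8) = -5768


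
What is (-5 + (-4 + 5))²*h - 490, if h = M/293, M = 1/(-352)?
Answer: -3158541/6446 ≈ -490.00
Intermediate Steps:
M = -1/352 ≈ -0.0028409
h = -1/103136 (h = -1/352/293 = -1/352*1/293 = -1/103136 ≈ -9.6959e-6)
(-5 + (-4 + 5))²*h - 490 = (-5 + (-4 + 5))²*(-1/103136) - 490 = (-5 + 1)²*(-1/103136) - 490 = (-4)²*(-1/103136) - 490 = 16*(-1/103136) - 490 = -1/6446 - 490 = -3158541/6446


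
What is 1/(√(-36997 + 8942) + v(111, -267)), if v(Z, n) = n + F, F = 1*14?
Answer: -253/92064 - I*√28055/92064 ≈ -0.0027481 - 0.0018193*I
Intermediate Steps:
F = 14
v(Z, n) = 14 + n (v(Z, n) = n + 14 = 14 + n)
1/(√(-36997 + 8942) + v(111, -267)) = 1/(√(-36997 + 8942) + (14 - 267)) = 1/(√(-28055) - 253) = 1/(I*√28055 - 253) = 1/(-253 + I*√28055)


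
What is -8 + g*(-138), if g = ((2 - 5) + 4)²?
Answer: -146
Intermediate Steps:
g = 1 (g = (-3 + 4)² = 1² = 1)
-8 + g*(-138) = -8 + 1*(-138) = -8 - 138 = -146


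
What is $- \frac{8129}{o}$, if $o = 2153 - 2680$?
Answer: $\frac{8129}{527} \approx 15.425$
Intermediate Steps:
$o = -527$ ($o = 2153 - 2680 = -527$)
$- \frac{8129}{o} = - \frac{8129}{-527} = \left(-8129\right) \left(- \frac{1}{527}\right) = \frac{8129}{527}$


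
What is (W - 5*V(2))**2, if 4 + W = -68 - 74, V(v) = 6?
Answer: 30976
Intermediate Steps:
W = -146 (W = -4 + (-68 - 74) = -4 - 142 = -146)
(W - 5*V(2))**2 = (-146 - 5*6)**2 = (-146 - 30)**2 = (-176)**2 = 30976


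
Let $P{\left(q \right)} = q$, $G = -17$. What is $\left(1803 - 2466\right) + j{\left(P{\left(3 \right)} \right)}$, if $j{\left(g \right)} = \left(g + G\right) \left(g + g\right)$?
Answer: $-747$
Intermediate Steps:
$j{\left(g \right)} = 2 g \left(-17 + g\right)$ ($j{\left(g \right)} = \left(g - 17\right) \left(g + g\right) = \left(-17 + g\right) 2 g = 2 g \left(-17 + g\right)$)
$\left(1803 - 2466\right) + j{\left(P{\left(3 \right)} \right)} = \left(1803 - 2466\right) + 2 \cdot 3 \left(-17 + 3\right) = -663 + 2 \cdot 3 \left(-14\right) = -663 - 84 = -747$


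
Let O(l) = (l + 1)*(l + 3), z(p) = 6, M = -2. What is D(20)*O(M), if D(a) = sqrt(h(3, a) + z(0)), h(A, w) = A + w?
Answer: -sqrt(29) ≈ -5.3852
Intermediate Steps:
D(a) = sqrt(9 + a) (D(a) = sqrt((3 + a) + 6) = sqrt(9 + a))
O(l) = (1 + l)*(3 + l)
D(20)*O(M) = sqrt(9 + 20)*(3 + (-2)**2 + 4*(-2)) = sqrt(29)*(3 + 4 - 8) = sqrt(29)*(-1) = -sqrt(29)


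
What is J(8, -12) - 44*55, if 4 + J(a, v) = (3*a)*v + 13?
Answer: -2699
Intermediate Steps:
J(a, v) = 9 + 3*a*v (J(a, v) = -4 + ((3*a)*v + 13) = -4 + (3*a*v + 13) = -4 + (13 + 3*a*v) = 9 + 3*a*v)
J(8, -12) - 44*55 = (9 + 3*8*(-12)) - 44*55 = (9 - 288) - 2420 = -279 - 2420 = -2699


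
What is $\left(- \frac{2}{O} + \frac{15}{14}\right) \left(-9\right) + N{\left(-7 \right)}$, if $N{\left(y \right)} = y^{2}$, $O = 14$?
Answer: $\frac{569}{14} \approx 40.643$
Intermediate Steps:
$\left(- \frac{2}{O} + \frac{15}{14}\right) \left(-9\right) + N{\left(-7 \right)} = \left(- \frac{2}{14} + \frac{15}{14}\right) \left(-9\right) + \left(-7\right)^{2} = \left(\left(-2\right) \frac{1}{14} + 15 \cdot \frac{1}{14}\right) \left(-9\right) + 49 = \left(- \frac{1}{7} + \frac{15}{14}\right) \left(-9\right) + 49 = \frac{13}{14} \left(-9\right) + 49 = - \frac{117}{14} + 49 = \frac{569}{14}$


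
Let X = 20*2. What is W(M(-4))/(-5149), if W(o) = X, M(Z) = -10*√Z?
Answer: -40/5149 ≈ -0.0077685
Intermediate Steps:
X = 40
W(o) = 40
W(M(-4))/(-5149) = 40/(-5149) = 40*(-1/5149) = -40/5149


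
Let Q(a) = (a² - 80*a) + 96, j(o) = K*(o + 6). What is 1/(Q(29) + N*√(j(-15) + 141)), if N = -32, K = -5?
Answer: -461/574075 + 32*√186/1722225 ≈ -0.00054963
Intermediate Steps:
j(o) = -30 - 5*o (j(o) = -5*(o + 6) = -5*(6 + o) = -30 - 5*o)
Q(a) = 96 + a² - 80*a
1/(Q(29) + N*√(j(-15) + 141)) = 1/((96 + 29² - 80*29) - 32*√((-30 - 5*(-15)) + 141)) = 1/((96 + 841 - 2320) - 32*√((-30 + 75) + 141)) = 1/(-1383 - 32*√(45 + 141)) = 1/(-1383 - 32*√186)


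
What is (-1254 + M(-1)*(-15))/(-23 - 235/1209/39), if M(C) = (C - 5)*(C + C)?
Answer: 33807267/542354 ≈ 62.334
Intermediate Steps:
M(C) = 2*C*(-5 + C) (M(C) = (-5 + C)*(2*C) = 2*C*(-5 + C))
(-1254 + M(-1)*(-15))/(-23 - 235/1209/39) = (-1254 + (2*(-1)*(-5 - 1))*(-15))/(-23 - 235/1209/39) = (-1254 + (2*(-1)*(-6))*(-15))/(-23 - 235*1/1209*(1/39)) = (-1254 + 12*(-15))/(-23 - 235/1209*1/39) = (-1254 - 180)/(-23 - 235/47151) = -1434/(-1084708/47151) = -47151/1084708*(-1434) = 33807267/542354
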